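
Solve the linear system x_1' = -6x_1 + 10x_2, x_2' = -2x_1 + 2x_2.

x_1(t) = -2C_1e^(-2t)sin(2t) + C_1e^(-2t)cos(2t) + C_2e^(-2t)sin(2t) + 2C_2e^(-2t)cos(2t), x_2(t) = -C_1e^(-2t)sin(2t) + C_2e^(-2t)cos(2t)

Coefficient matrix A = [[-6, 10], [-2, 2]].
Characteristic polynomial det(A - λI) = λ^2 + 4λ + 8 = 0.
Eigenvalues λ = -2 ± 2i (complex conjugate pair).
For λ=-2+2i: an eigenvector is (1,0) - i(-2,-1) = (1 + 2i, 0 + i).
A real fundamental pair from Re and Im of e^((-2+2i)t)v: X_1 = e^(-2t)(cos(2t)·(1,0) + sin(2t)·(-2,-1)), X_2 = e^(-2t)(sin(2t)·(1,0) - cos(2t)·(-2,-1)).
General solution: C_1X_1 + C_2X_2.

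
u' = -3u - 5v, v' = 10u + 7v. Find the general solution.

Coefficient matrix A = [[-3, -5], [10, 7]].
Characteristic polynomial det(A - λI) = λ^2 - 4λ + 29 = 0.
Eigenvalues λ = 2 ± 5i (complex conjugate pair).
For λ=2+5i: an eigenvector is (0,1) - i(-1,1) = (0 + i, 1 - i).
A real fundamental pair from Re and Im of e^((2+5i)t)v: X_1 = e^(2t)(cos(5t)·(0,1) + sin(5t)·(-1,1)), X_2 = e^(2t)(sin(5t)·(0,1) - cos(5t)·(-1,1)).
General solution: K_1X_1 + K_2X_2.

u(t) = -K_1e^(2t)sin(5t) + K_2e^(2t)cos(5t), v(t) = K_1e^(2t)sin(5t) + K_1e^(2t)cos(5t) + K_2e^(2t)sin(5t) - K_2e^(2t)cos(5t)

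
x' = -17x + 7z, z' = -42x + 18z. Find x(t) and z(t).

Coefficient matrix A = [[-17, 7], [-42, 18]].
Characteristic polynomial det(A - λI) = λ^2 - λ - 12 = 0.
Eigenvalues λ = 4, -3.
For λ=4: (A-λI) row 1 is [-21, 7], so an eigenvector is (-1, -3).
For λ=-3: (A-λI) row 1 is [-14, 7], so an eigenvector is (1, 2).
General solution: K_1e^(4t)(-1,-3) + K_2e^(-3t)(1,2).

x(t) = -K_1e^(4t) + K_2e^(-3t), z(t) = -3K_1e^(4t) + 2K_2e^(-3t)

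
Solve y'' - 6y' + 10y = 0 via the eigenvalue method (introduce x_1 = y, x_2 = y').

y(t) = c_1e^(3t)cos(t) + c_2e^(3t)sin(t)

Let x_1 = y, x_2 = y'. Then x_1' = x_2 and x_2' = -10x_1 + 6x_2.
A = [[0,1],[-10,6]]; det(A-λI) = λ^2 - 6λ + 10.
Eigenvalues λ = 3 ± i.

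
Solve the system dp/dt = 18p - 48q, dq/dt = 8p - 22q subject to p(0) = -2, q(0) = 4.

Coefficient matrix A = [[18, -48], [8, -22]].
Characteristic polynomial det(A - λI) = λ^2 + 4λ - 12 = 0.
Eigenvalues λ = -6, 2.
For λ=-6: (A-λI) row 1 is [24, -48], so an eigenvector is (-2, -1).
For λ=2: (A-λI) row 1 is [16, -48], so an eigenvector is (3, 1).
General solution: c_1e^(-6t)(-2,-1) + c_2e^(2t)(3,1).
Applying p(0)=-2, q(0)=4 gives c_1=-14, c_2=-10.

p(t) = -30e^(2t) + 28e^(-6t), q(t) = -10e^(2t) + 14e^(-6t)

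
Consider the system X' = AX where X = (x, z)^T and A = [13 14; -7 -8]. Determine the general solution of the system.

Coefficient matrix A = [[13, 14], [-7, -8]].
Characteristic polynomial det(A - λI) = λ^2 - 5λ - 6 = 0.
Eigenvalues λ = -1, 6.
For λ=-1: (A-λI) row 1 is [14, 14], so an eigenvector is (-1, 1).
For λ=6: (A-λI) row 1 is [7, 14], so an eigenvector is (2, -1).
General solution: c_1e^(-t)(-1,1) + c_2e^(6t)(2,-1).

x(t) = -c_1e^(-t) + 2c_2e^(6t), z(t) = c_1e^(-t) - c_2e^(6t)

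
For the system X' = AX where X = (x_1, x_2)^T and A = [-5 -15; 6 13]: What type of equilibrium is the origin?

A = [[-5,-15],[6,13]]; det(A-λI) = λ^2 - 8λ + 25.
λ = 4 ± 3i: positive real part.

unstable spiral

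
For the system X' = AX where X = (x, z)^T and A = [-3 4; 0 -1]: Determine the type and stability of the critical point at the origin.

A = [[-3,4],[0,-1]]; det(A-λI) = λ^2 + 4λ + 3.
λ = -1, -3: both negative.

stable node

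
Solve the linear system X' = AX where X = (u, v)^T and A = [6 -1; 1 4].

u(t) = -K_1e^(5t) - K_2te^(5t) + K_2e^(5t), v(t) = -K_1e^(5t) - K_2te^(5t) + 2K_2e^(5t)

Coefficient matrix A = [[6, -1], [1, 4]].
Characteristic polynomial det(A - λI) = λ^2 - 10λ + 25 = 0.
Single eigenvalue λ = 5 with algebraic multiplicity 2.
Eigenvector v = (-1,-1); generalized eigenvector w with (A-λI)w=v is (1,2).
General solution: e^(5t)[K_1·v + K_2·(t·v + w)].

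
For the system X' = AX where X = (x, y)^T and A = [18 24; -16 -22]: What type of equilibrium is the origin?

saddle

A = [[18,24],[-16,-22]]; det(A-λI) = λ^2 + 4λ - 12.
λ = 2, -6: opposite signs.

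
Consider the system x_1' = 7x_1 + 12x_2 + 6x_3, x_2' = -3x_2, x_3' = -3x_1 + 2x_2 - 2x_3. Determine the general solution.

Coefficient matrix A = [[7, 12, 6], [0, -3, 0], [-3, 2, -2]].
det(A - λI) = 0 gives eigenvalues λ = 1, -3, 4.
For λ=1: eigenvector (-1,0,1).
For λ=-3: eigenvector (0,1,-2).
For λ=4: eigenvector (-2,0,1).
General solution: K_1e^(t)(-1,0,1) + K_2e^(-3t)(0,1,-2) + K_3e^(4t)(-2,0,1).

x_1(t) = -K_1e^(t) - 2K_3e^(4t), x_2(t) = K_2e^(-3t), x_3(t) = K_1e^(t) - 2K_2e^(-3t) + K_3e^(4t)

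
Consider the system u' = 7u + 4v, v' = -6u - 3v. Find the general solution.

u(t) = -c_1e^(3t) + 2c_2e^(t), v(t) = c_1e^(3t) - 3c_2e^(t)

Coefficient matrix A = [[7, 4], [-6, -3]].
Characteristic polynomial det(A - λI) = λ^2 - 4λ + 3 = 0.
Eigenvalues λ = 3, 1.
For λ=3: (A-λI) row 1 is [4, 4], so an eigenvector is (-1, 1).
For λ=1: (A-λI) row 1 is [6, 4], so an eigenvector is (2, -3).
General solution: c_1e^(3t)(-1,1) + c_2e^(t)(2,-3).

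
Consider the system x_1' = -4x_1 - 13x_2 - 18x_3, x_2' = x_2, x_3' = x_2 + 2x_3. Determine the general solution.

Coefficient matrix A = [[-4, -13, -18], [0, 1, 0], [0, 1, 2]].
det(A - λI) = 0 gives eigenvalues λ = 1, -4, 2.
For λ=1: eigenvector (1,1,-1).
For λ=-4: eigenvector (1,0,0).
For λ=2: eigenvector (-3,0,1).
General solution: c_1e^(t)(1,1,-1) + c_2e^(-4t)(1,0,0) + c_3e^(2t)(-3,0,1).

x_1(t) = c_1e^(t) + c_2e^(-4t) - 3c_3e^(2t), x_2(t) = c_1e^(t), x_3(t) = -c_1e^(t) + c_3e^(2t)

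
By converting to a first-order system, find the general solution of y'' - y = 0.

y(t) = C_1e^(-t) + C_2e^(t)

Let x_1 = y, x_2 = y'. Then x_1' = x_2 and x_2' = x_1.
A = [[0,1],[1,0]]; det(A-λI) = λ^2 - 1.
Eigenvalues λ = -1, 1 with eigenvectors (1,-1), (1,1).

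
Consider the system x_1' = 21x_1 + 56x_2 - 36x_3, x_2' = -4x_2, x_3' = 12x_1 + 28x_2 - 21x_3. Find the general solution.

x_1(t) = -3K_1e^(-3t) - 8K_2e^(-4t) + 2K_3e^(3t), x_2(t) = K_2e^(-4t), x_3(t) = -2K_1e^(-3t) - 4K_2e^(-4t) + K_3e^(3t)

Coefficient matrix A = [[21, 56, -36], [0, -4, 0], [12, 28, -21]].
det(A - λI) = 0 gives eigenvalues λ = -3, -4, 3.
For λ=-3: eigenvector (-3,0,-2).
For λ=-4: eigenvector (-8,1,-4).
For λ=3: eigenvector (2,0,1).
General solution: K_1e^(-3t)(-3,0,-2) + K_2e^(-4t)(-8,1,-4) + K_3e^(3t)(2,0,1).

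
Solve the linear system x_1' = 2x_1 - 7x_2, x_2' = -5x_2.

x_1(t) = C_1e^(-5t) - C_2e^(2t), x_2(t) = C_1e^(-5t)

Coefficient matrix A = [[2, -7], [0, -5]].
Characteristic polynomial det(A - λI) = λ^2 + 3λ - 10 = 0.
Eigenvalues λ = -5, 2.
For λ=-5: (A-λI) row 1 is [7, -7], so an eigenvector is (1, 1).
For λ=2: (A-λI) row 1 is [0, -7], so an eigenvector is (-1, 0).
General solution: C_1e^(-5t)(1,1) + C_2e^(2t)(-1,0).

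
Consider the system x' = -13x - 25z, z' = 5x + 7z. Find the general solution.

Coefficient matrix A = [[-13, -25], [5, 7]].
Characteristic polynomial det(A - λI) = λ^2 + 6λ + 34 = 0.
Eigenvalues λ = -3 ± 5i (complex conjugate pair).
For λ=-3+5i: an eigenvector is (-1,0) - i(2,-1) = (-1 - 2i, 0 + i).
A real fundamental pair from Re and Im of e^((-3+5i)t)v: X_1 = e^(-3t)(cos(5t)·(-1,0) + sin(5t)·(2,-1)), X_2 = e^(-3t)(sin(5t)·(-1,0) - cos(5t)·(2,-1)).
General solution: K_1X_1 + K_2X_2.

x(t) = 2K_1e^(-3t)sin(5t) - K_1e^(-3t)cos(5t) - K_2e^(-3t)sin(5t) - 2K_2e^(-3t)cos(5t), z(t) = -K_1e^(-3t)sin(5t) + K_2e^(-3t)cos(5t)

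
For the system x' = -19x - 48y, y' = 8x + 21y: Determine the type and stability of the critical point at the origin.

A = [[-19,-48],[8,21]]; det(A-λI) = λ^2 - 2λ - 15.
λ = 5, -3: opposite signs.

saddle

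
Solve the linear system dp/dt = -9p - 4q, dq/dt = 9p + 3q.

Coefficient matrix A = [[-9, -4], [9, 3]].
Characteristic polynomial det(A - λI) = λ^2 + 6λ + 9 = 0.
Single eigenvalue λ = -3 with algebraic multiplicity 2.
Eigenvector v = (-2,3); generalized eigenvector w with (A-λI)w=v is (-1,2).
General solution: e^(-3t)[c_1·v + c_2·(t·v + w)].

p(t) = -2c_1e^(-3t) - 2c_2te^(-3t) - c_2e^(-3t), q(t) = 3c_1e^(-3t) + 3c_2te^(-3t) + 2c_2e^(-3t)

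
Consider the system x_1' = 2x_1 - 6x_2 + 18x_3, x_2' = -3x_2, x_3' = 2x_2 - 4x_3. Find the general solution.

x_1(t) = K_1e^(2t) - 6K_2e^(-3t) - 3K_3e^(-4t), x_2(t) = K_2e^(-3t), x_3(t) = 2K_2e^(-3t) + K_3e^(-4t)

Coefficient matrix A = [[2, -6, 18], [0, -3, 0], [0, 2, -4]].
det(A - λI) = 0 gives eigenvalues λ = 2, -3, -4.
For λ=2: eigenvector (1,0,0).
For λ=-3: eigenvector (-6,1,2).
For λ=-4: eigenvector (-3,0,1).
General solution: K_1e^(2t)(1,0,0) + K_2e^(-3t)(-6,1,2) + K_3e^(-4t)(-3,0,1).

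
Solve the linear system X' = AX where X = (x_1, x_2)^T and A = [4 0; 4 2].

Coefficient matrix A = [[4, 0], [4, 2]].
Characteristic polynomial det(A - λI) = λ^2 - 6λ + 8 = 0.
Eigenvalues λ = 4, 2.
For λ=4: (A-λI) row 2 is [4, -2], so an eigenvector is (1, 2).
For λ=2: (A-λI) row 1 is [2, 0], so an eigenvector is (0, -1).
General solution: C_1e^(4t)(1,2) + C_2e^(2t)(0,-1).

x_1(t) = C_1e^(4t), x_2(t) = 2C_1e^(4t) - C_2e^(2t)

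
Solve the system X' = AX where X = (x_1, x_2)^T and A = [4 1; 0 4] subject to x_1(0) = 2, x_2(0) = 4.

x_1(t) = 4te^(4t) + 2e^(4t), x_2(t) = 4e^(4t)

Coefficient matrix A = [[4, 1], [0, 4]].
Characteristic polynomial det(A - λI) = λ^2 - 8λ + 16 = 0.
Single eigenvalue λ = 4 with algebraic multiplicity 2.
Eigenvector v = (-1,0); generalized eigenvector w with (A-λI)w=v is (2,-1).
General solution: e^(4t)[C_1·v + C_2·(t·v + w)].
Applying x_1(0)=2, x_2(0)=4 gives C_1=-10, C_2=-4.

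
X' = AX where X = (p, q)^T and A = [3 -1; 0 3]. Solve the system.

Coefficient matrix A = [[3, -1], [0, 3]].
Characteristic polynomial det(A - λI) = λ^2 - 6λ + 9 = 0.
Single eigenvalue λ = 3 with algebraic multiplicity 2.
Eigenvector v = (-1,0); generalized eigenvector w with (A-λI)w=v is (1,1).
General solution: e^(3t)[c_1·v + c_2·(t·v + w)].

p(t) = -c_1e^(3t) - c_2te^(3t) + c_2e^(3t), q(t) = c_2e^(3t)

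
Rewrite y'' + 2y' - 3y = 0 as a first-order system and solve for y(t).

y(t) = C_1e^(t) + C_2e^(-3t)

Let x_1 = y, x_2 = y'. Then x_1' = x_2 and x_2' = 3x_1 - 2x_2.
A = [[0,1],[3,-2]]; det(A-λI) = λ^2 + 2λ - 3.
Eigenvalues λ = 1, -3 with eigenvectors (1,1), (1,-3).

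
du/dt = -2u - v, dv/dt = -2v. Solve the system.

Coefficient matrix A = [[-2, -1], [0, -2]].
Characteristic polynomial det(A - λI) = λ^2 + 4λ + 4 = 0.
Single eigenvalue λ = -2 with algebraic multiplicity 2.
Eigenvector v = (1,0); generalized eigenvector w with (A-λI)w=v is (-1,-1).
General solution: e^(-2t)[C_1·v + C_2·(t·v + w)].

u(t) = C_1e^(-2t) + C_2te^(-2t) - C_2e^(-2t), v(t) = -C_2e^(-2t)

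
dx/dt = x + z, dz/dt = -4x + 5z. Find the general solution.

x(t) = -c_1e^(3t) - c_2te^(3t), z(t) = -2c_1e^(3t) - 2c_2te^(3t) - c_2e^(3t)

Coefficient matrix A = [[1, 1], [-4, 5]].
Characteristic polynomial det(A - λI) = λ^2 - 6λ + 9 = 0.
Single eigenvalue λ = 3 with algebraic multiplicity 2.
Eigenvector v = (-1,-2); generalized eigenvector w with (A-λI)w=v is (0,-1).
General solution: e^(3t)[c_1·v + c_2·(t·v + w)].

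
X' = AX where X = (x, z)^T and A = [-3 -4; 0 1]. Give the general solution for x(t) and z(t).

Coefficient matrix A = [[-3, -4], [0, 1]].
Characteristic polynomial det(A - λI) = λ^2 + 2λ - 3 = 0.
Eigenvalues λ = 1, -3.
For λ=1: (A-λI) row 1 is [-4, -4], so an eigenvector is (1, -1).
For λ=-3: (A-λI) row 1 is [0, -4], so an eigenvector is (-1, 0).
General solution: K_1e^(t)(1,-1) + K_2e^(-3t)(-1,0).

x(t) = K_1e^(t) - K_2e^(-3t), z(t) = -K_1e^(t)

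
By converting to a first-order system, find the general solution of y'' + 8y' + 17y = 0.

y(t) = K_1e^(-4t)cos(t) + K_2e^(-4t)sin(t)

Let x_1 = y, x_2 = y'. Then x_1' = x_2 and x_2' = -17x_1 - 8x_2.
A = [[0,1],[-17,-8]]; det(A-λI) = λ^2 + 8λ + 17.
Eigenvalues λ = -4 ± i.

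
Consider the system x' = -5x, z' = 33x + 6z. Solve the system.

x(t) = -K_2e^(-5t), z(t) = K_1e^(6t) + 3K_2e^(-5t)

Coefficient matrix A = [[-5, 0], [33, 6]].
Characteristic polynomial det(A - λI) = λ^2 - λ - 30 = 0.
Eigenvalues λ = 6, -5.
For λ=6: (A-λI) row 1 is [-11, 0], so an eigenvector is (0, 1).
For λ=-5: (A-λI) row 2 is [33, 11], so an eigenvector is (-1, 3).
General solution: K_1e^(6t)(0,1) + K_2e^(-5t)(-1,3).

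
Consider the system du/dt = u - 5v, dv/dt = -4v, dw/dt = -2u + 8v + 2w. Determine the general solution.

u(t) = -C_1e^(-4t) + C_3e^(t), v(t) = -C_1e^(-4t), w(t) = C_1e^(-4t) + C_2e^(2t) + 2C_3e^(t)

Coefficient matrix A = [[1, -5, 0], [0, -4, 0], [-2, 8, 2]].
det(A - λI) = 0 gives eigenvalues λ = -4, 2, 1.
For λ=-4: eigenvector (-1,-1,1).
For λ=2: eigenvector (0,0,1).
For λ=1: eigenvector (1,0,2).
General solution: C_1e^(-4t)(-1,-1,1) + C_2e^(2t)(0,0,1) + C_3e^(t)(1,0,2).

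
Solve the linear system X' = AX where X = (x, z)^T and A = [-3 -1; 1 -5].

x(t) = -C_1e^(-4t) - C_2te^(-4t) - 3C_2e^(-4t), z(t) = -C_1e^(-4t) - C_2te^(-4t) - 2C_2e^(-4t)

Coefficient matrix A = [[-3, -1], [1, -5]].
Characteristic polynomial det(A - λI) = λ^2 + 8λ + 16 = 0.
Single eigenvalue λ = -4 with algebraic multiplicity 2.
Eigenvector v = (-1,-1); generalized eigenvector w with (A-λI)w=v is (-3,-2).
General solution: e^(-4t)[C_1·v + C_2·(t·v + w)].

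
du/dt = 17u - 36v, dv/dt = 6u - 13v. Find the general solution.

u(t) = -3K_1e^(5t) - 2K_2e^(-t), v(t) = -K_1e^(5t) - K_2e^(-t)

Coefficient matrix A = [[17, -36], [6, -13]].
Characteristic polynomial det(A - λI) = λ^2 - 4λ - 5 = 0.
Eigenvalues λ = 5, -1.
For λ=5: (A-λI) row 1 is [12, -36], so an eigenvector is (-3, -1).
For λ=-1: (A-λI) row 1 is [18, -36], so an eigenvector is (-2, -1).
General solution: K_1e^(5t)(-3,-1) + K_2e^(-t)(-2,-1).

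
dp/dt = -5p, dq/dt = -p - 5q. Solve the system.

Coefficient matrix A = [[-5, 0], [-1, -5]].
Characteristic polynomial det(A - λI) = λ^2 + 10λ + 25 = 0.
Single eigenvalue λ = -5 with algebraic multiplicity 2.
Eigenvector v = (0,-1); generalized eigenvector w with (A-λI)w=v is (1,-3).
General solution: e^(-5t)[K_1·v + K_2·(t·v + w)].

p(t) = K_2e^(-5t), q(t) = -K_1e^(-5t) - K_2te^(-5t) - 3K_2e^(-5t)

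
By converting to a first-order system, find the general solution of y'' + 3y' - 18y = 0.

y(t) = K_1e^(-6t) + K_2e^(3t)

Let x_1 = y, x_2 = y'. Then x_1' = x_2 and x_2' = 18x_1 - 3x_2.
A = [[0,1],[18,-3]]; det(A-λI) = λ^2 + 3λ - 18.
Eigenvalues λ = -6, 3 with eigenvectors (1,-6), (1,3).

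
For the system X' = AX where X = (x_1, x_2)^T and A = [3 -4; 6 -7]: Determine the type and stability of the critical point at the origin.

A = [[3,-4],[6,-7]]; det(A-λI) = λ^2 + 4λ + 3.
λ = -3, -1: both negative.

stable node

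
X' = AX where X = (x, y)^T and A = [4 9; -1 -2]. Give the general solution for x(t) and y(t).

Coefficient matrix A = [[4, 9], [-1, -2]].
Characteristic polynomial det(A - λI) = λ^2 - 2λ + 1 = 0.
Single eigenvalue λ = 1 with algebraic multiplicity 2.
Eigenvector v = (-3,1); generalized eigenvector w with (A-λI)w=v is (-1,0).
General solution: e^(t)[C_1·v + C_2·(t·v + w)].

x(t) = -3C_1e^(t) - 3C_2te^(t) - C_2e^(t), y(t) = C_1e^(t) + C_2te^(t)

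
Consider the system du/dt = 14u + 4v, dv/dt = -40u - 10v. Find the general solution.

Coefficient matrix A = [[14, 4], [-40, -10]].
Characteristic polynomial det(A - λI) = λ^2 - 4λ + 20 = 0.
Eigenvalues λ = 2 ± 4i (complex conjugate pair).
For λ=2+4i: an eigenvector is (-1,3) - i(0,1) = (-1, 3 - i).
A real fundamental pair from Re and Im of e^((2+4i)t)v: X_1 = e^(2t)(cos(4t)·(-1,3) + sin(4t)·(0,1)), X_2 = e^(2t)(sin(4t)·(-1,3) - cos(4t)·(0,1)).
General solution: c_1X_1 + c_2X_2.

u(t) = -c_1e^(2t)cos(4t) - c_2e^(2t)sin(4t), v(t) = c_1e^(2t)sin(4t) + 3c_1e^(2t)cos(4t) + 3c_2e^(2t)sin(4t) - c_2e^(2t)cos(4t)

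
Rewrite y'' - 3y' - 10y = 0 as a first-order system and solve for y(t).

Let x_1 = y, x_2 = y'. Then x_1' = x_2 and x_2' = 10x_1 + 3x_2.
A = [[0,1],[10,3]]; det(A-λI) = λ^2 - 3λ - 10.
Eigenvalues λ = 5, -2 with eigenvectors (1,5), (1,-2).

y(t) = K_1e^(5t) + K_2e^(-2t)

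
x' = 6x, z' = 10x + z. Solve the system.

x(t) = K_2e^(6t), z(t) = K_1e^(t) + 2K_2e^(6t)

Coefficient matrix A = [[6, 0], [10, 1]].
Characteristic polynomial det(A - λI) = λ^2 - 7λ + 6 = 0.
Eigenvalues λ = 1, 6.
For λ=1: (A-λI) row 1 is [5, 0], so an eigenvector is (0, 1).
For λ=6: (A-λI) row 2 is [10, -5], so an eigenvector is (1, 2).
General solution: K_1e^(t)(0,1) + K_2e^(6t)(1,2).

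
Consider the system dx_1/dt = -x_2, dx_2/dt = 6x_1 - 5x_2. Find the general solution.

Coefficient matrix A = [[0, -1], [6, -5]].
Characteristic polynomial det(A - λI) = λ^2 + 5λ + 6 = 0.
Eigenvalues λ = -3, -2.
For λ=-3: (A-λI) row 1 is [3, -1], so an eigenvector is (1, 3).
For λ=-2: (A-λI) row 1 is [2, -1], so an eigenvector is (1, 2).
General solution: c_1e^(-3t)(1,3) + c_2e^(-2t)(1,2).

x_1(t) = c_1e^(-3t) + c_2e^(-2t), x_2(t) = 3c_1e^(-3t) + 2c_2e^(-2t)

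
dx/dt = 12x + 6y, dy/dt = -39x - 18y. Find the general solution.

Coefficient matrix A = [[12, 6], [-39, -18]].
Characteristic polynomial det(A - λI) = λ^2 + 6λ + 18 = 0.
Eigenvalues λ = -3 ± 3i (complex conjugate pair).
For λ=-3+3i: an eigenvector is (1,-3) - i(-1,2) = (1 + i, -3 - 2i).
A real fundamental pair from Re and Im of e^((-3+3i)t)v: X_1 = e^(-3t)(cos(3t)·(1,-3) + sin(3t)·(-1,2)), X_2 = e^(-3t)(sin(3t)·(1,-3) - cos(3t)·(-1,2)).
General solution: c_1X_1 + c_2X_2.

x(t) = -c_1e^(-3t)sin(3t) + c_1e^(-3t)cos(3t) + c_2e^(-3t)sin(3t) + c_2e^(-3t)cos(3t), y(t) = 2c_1e^(-3t)sin(3t) - 3c_1e^(-3t)cos(3t) - 3c_2e^(-3t)sin(3t) - 2c_2e^(-3t)cos(3t)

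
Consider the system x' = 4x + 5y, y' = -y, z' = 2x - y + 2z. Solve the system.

x(t) = C_1e^(-t) + C_2e^(4t), y(t) = -C_1e^(-t), z(t) = -C_1e^(-t) + C_2e^(4t) + C_3e^(2t)

Coefficient matrix A = [[4, 5, 0], [0, -1, 0], [2, -1, 2]].
det(A - λI) = 0 gives eigenvalues λ = -1, 4, 2.
For λ=-1: eigenvector (1,-1,-1).
For λ=4: eigenvector (1,0,1).
For λ=2: eigenvector (0,0,1).
General solution: C_1e^(-t)(1,-1,-1) + C_2e^(4t)(1,0,1) + C_3e^(2t)(0,0,1).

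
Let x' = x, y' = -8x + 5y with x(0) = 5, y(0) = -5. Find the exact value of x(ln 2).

A = [[1,0],[-8,5]]; eigenvalues λ = 1, 5.
Eigenvectors: (-1,-2) for λ=1, (0,1) for λ=5.
From the initial condition, c_1 = -5, c_2 = -15.
x(ln 2) = (-5)(2^1)(-1) + (-15)(2^5)(0) = 10.

10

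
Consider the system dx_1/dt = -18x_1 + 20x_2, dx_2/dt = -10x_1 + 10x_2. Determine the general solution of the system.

Coefficient matrix A = [[-18, 20], [-10, 10]].
Characteristic polynomial det(A - λI) = λ^2 + 8λ + 20 = 0.
Eigenvalues λ = -4 ± 2i (complex conjugate pair).
For λ=-4+2i: an eigenvector is (1,1) - i(3,2) = (1 - 3i, 1 - 2i).
A real fundamental pair from Re and Im of e^((-4+2i)t)v: X_1 = e^(-4t)(cos(2t)·(1,1) + sin(2t)·(3,2)), X_2 = e^(-4t)(sin(2t)·(1,1) - cos(2t)·(3,2)).
General solution: c_1X_1 + c_2X_2.

x_1(t) = 3c_1e^(-4t)sin(2t) + c_1e^(-4t)cos(2t) + c_2e^(-4t)sin(2t) - 3c_2e^(-4t)cos(2t), x_2(t) = 2c_1e^(-4t)sin(2t) + c_1e^(-4t)cos(2t) + c_2e^(-4t)sin(2t) - 2c_2e^(-4t)cos(2t)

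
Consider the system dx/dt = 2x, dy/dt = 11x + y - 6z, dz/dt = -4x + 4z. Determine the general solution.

x(t) = C_1e^(2t), y(t) = -C_1e^(2t) + C_2e^(t) - 2C_3e^(4t), z(t) = 2C_1e^(2t) + C_3e^(4t)

Coefficient matrix A = [[2, 0, 0], [11, 1, -6], [-4, 0, 4]].
det(A - λI) = 0 gives eigenvalues λ = 2, 1, 4.
For λ=2: eigenvector (1,-1,2).
For λ=1: eigenvector (0,1,0).
For λ=4: eigenvector (0,-2,1).
General solution: C_1e^(2t)(1,-1,2) + C_2e^(t)(0,1,0) + C_3e^(4t)(0,-2,1).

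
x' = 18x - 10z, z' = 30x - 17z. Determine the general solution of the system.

x(t) = 2K_1e^(3t) - K_2e^(-2t), z(t) = 3K_1e^(3t) - 2K_2e^(-2t)

Coefficient matrix A = [[18, -10], [30, -17]].
Characteristic polynomial det(A - λI) = λ^2 - λ - 6 = 0.
Eigenvalues λ = 3, -2.
For λ=3: (A-λI) row 1 is [15, -10], so an eigenvector is (2, 3).
For λ=-2: (A-λI) row 1 is [20, -10], so an eigenvector is (-1, -2).
General solution: K_1e^(3t)(2,3) + K_2e^(-2t)(-1,-2).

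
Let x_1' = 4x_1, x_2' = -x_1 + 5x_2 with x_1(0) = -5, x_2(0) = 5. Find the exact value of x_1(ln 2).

-80

A = [[4,0],[-1,5]]; eigenvalues λ = 5, 4.
Eigenvectors: (0,-1) for λ=5, (1,1) for λ=4.
From the initial condition, c_1 = -10, c_2 = -5.
x_1(ln 2) = (-10)(2^5)(0) + (-5)(2^4)(1) = -80.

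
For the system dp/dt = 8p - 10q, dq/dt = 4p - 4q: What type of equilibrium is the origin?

A = [[8,-10],[4,-4]]; det(A-λI) = λ^2 - 4λ + 8.
λ = 2 ± 2i: positive real part.

unstable spiral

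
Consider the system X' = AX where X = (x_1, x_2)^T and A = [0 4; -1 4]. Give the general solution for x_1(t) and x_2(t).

x_1(t) = 2C_1e^(2t) + 2C_2te^(2t) - 3C_2e^(2t), x_2(t) = C_1e^(2t) + C_2te^(2t) - C_2e^(2t)

Coefficient matrix A = [[0, 4], [-1, 4]].
Characteristic polynomial det(A - λI) = λ^2 - 4λ + 4 = 0.
Single eigenvalue λ = 2 with algebraic multiplicity 2.
Eigenvector v = (2,1); generalized eigenvector w with (A-λI)w=v is (-3,-1).
General solution: e^(2t)[C_1·v + C_2·(t·v + w)].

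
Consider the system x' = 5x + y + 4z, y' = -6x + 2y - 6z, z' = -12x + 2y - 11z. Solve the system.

x(t) = -c_1e^(-4t) - c_2e^(t) - 3c_3e^(-t), y(t) = c_1e^(-4t) + 2c_3e^(-t), z(t) = 2c_1e^(-4t) + c_2e^(t) + 4c_3e^(-t)

Coefficient matrix A = [[5, 1, 4], [-6, 2, -6], [-12, 2, -11]].
det(A - λI) = 0 gives eigenvalues λ = -4, 1, -1.
For λ=-4: eigenvector (-1,1,2).
For λ=1: eigenvector (-1,0,1).
For λ=-1: eigenvector (-3,2,4).
General solution: c_1e^(-4t)(-1,1,2) + c_2e^(t)(-1,0,1) + c_3e^(-t)(-3,2,4).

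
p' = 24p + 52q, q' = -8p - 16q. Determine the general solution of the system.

p(t) = -2c_1e^(4t)sin(4t) - 3c_1e^(4t)cos(4t) - 3c_2e^(4t)sin(4t) + 2c_2e^(4t)cos(4t), q(t) = c_1e^(4t)sin(4t) + c_1e^(4t)cos(4t) + c_2e^(4t)sin(4t) - c_2e^(4t)cos(4t)

Coefficient matrix A = [[24, 52], [-8, -16]].
Characteristic polynomial det(A - λI) = λ^2 - 8λ + 32 = 0.
Eigenvalues λ = 4 ± 4i (complex conjugate pair).
For λ=4+4i: an eigenvector is (-3,1) - i(-2,1) = (-3 + 2i, 1 - i).
A real fundamental pair from Re and Im of e^((4+4i)t)v: X_1 = e^(4t)(cos(4t)·(-3,1) + sin(4t)·(-2,1)), X_2 = e^(4t)(sin(4t)·(-3,1) - cos(4t)·(-2,1)).
General solution: c_1X_1 + c_2X_2.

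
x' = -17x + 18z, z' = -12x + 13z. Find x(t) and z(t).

x(t) = -c_1e^(t) + 3c_2e^(-5t), z(t) = -c_1e^(t) + 2c_2e^(-5t)

Coefficient matrix A = [[-17, 18], [-12, 13]].
Characteristic polynomial det(A - λI) = λ^2 + 4λ - 5 = 0.
Eigenvalues λ = 1, -5.
For λ=1: (A-λI) row 1 is [-18, 18], so an eigenvector is (-1, -1).
For λ=-5: (A-λI) row 1 is [-12, 18], so an eigenvector is (3, 2).
General solution: c_1e^(t)(-1,-1) + c_2e^(-5t)(3,2).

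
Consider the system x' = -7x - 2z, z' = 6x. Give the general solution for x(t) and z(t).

Coefficient matrix A = [[-7, -2], [6, 0]].
Characteristic polynomial det(A - λI) = λ^2 + 7λ + 12 = 0.
Eigenvalues λ = -4, -3.
For λ=-4: (A-λI) row 1 is [-3, -2], so an eigenvector is (2, -3).
For λ=-3: (A-λI) row 1 is [-4, -2], so an eigenvector is (-1, 2).
General solution: C_1e^(-4t)(2,-3) + C_2e^(-3t)(-1,2).

x(t) = 2C_1e^(-4t) - C_2e^(-3t), z(t) = -3C_1e^(-4t) + 2C_2e^(-3t)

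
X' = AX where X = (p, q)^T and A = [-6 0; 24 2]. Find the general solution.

p(t) = C_1e^(-6t), q(t) = -3C_1e^(-6t) - C_2e^(2t)

Coefficient matrix A = [[-6, 0], [24, 2]].
Characteristic polynomial det(A - λI) = λ^2 + 4λ - 12 = 0.
Eigenvalues λ = -6, 2.
For λ=-6: (A-λI) row 2 is [24, 8], so an eigenvector is (1, -3).
For λ=2: (A-λI) row 1 is [-8, 0], so an eigenvector is (0, -1).
General solution: C_1e^(-6t)(1,-3) + C_2e^(2t)(0,-1).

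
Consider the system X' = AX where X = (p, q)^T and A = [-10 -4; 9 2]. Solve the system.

p(t) = 2K_1e^(-4t) + 2K_2te^(-4t) + K_2e^(-4t), q(t) = -3K_1e^(-4t) - 3K_2te^(-4t) - 2K_2e^(-4t)

Coefficient matrix A = [[-10, -4], [9, 2]].
Characteristic polynomial det(A - λI) = λ^2 + 8λ + 16 = 0.
Single eigenvalue λ = -4 with algebraic multiplicity 2.
Eigenvector v = (2,-3); generalized eigenvector w with (A-λI)w=v is (1,-2).
General solution: e^(-4t)[K_1·v + K_2·(t·v + w)].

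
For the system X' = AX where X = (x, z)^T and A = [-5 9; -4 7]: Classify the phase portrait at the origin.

A = [[-5,9],[-4,7]]; det(A-λI) = λ^2 - 2λ + 1.
repeated λ = 1 with a single eigenvector.

unstable improper node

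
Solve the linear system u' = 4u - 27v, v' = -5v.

Coefficient matrix A = [[4, -27], [0, -5]].
Characteristic polynomial det(A - λI) = λ^2 + λ - 20 = 0.
Eigenvalues λ = -5, 4.
For λ=-5: (A-λI) row 1 is [9, -27], so an eigenvector is (-3, -1).
For λ=4: (A-λI) row 1 is [0, -27], so an eigenvector is (-1, 0).
General solution: c_1e^(-5t)(-3,-1) + c_2e^(4t)(-1,0).

u(t) = -3c_1e^(-5t) - c_2e^(4t), v(t) = -c_1e^(-5t)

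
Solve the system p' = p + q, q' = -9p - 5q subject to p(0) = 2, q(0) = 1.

p(t) = 7te^(-2t) + 2e^(-2t), q(t) = -21te^(-2t) + e^(-2t)

Coefficient matrix A = [[1, 1], [-9, -5]].
Characteristic polynomial det(A - λI) = λ^2 + 4λ + 4 = 0.
Single eigenvalue λ = -2 with algebraic multiplicity 2.
Eigenvector v = (-1,3); generalized eigenvector w with (A-λI)w=v is (0,-1).
General solution: e^(-2t)[c_1·v + c_2·(t·v + w)].
Applying p(0)=2, q(0)=1 gives c_1=-2, c_2=-7.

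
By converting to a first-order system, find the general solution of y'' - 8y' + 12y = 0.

y(t) = K_1e^(6t) + K_2e^(2t)

Let x_1 = y, x_2 = y'. Then x_1' = x_2 and x_2' = -12x_1 + 8x_2.
A = [[0,1],[-12,8]]; det(A-λI) = λ^2 - 8λ + 12.
Eigenvalues λ = 6, 2 with eigenvectors (1,6), (1,2).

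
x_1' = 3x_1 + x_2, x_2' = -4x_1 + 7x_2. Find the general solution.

Coefficient matrix A = [[3, 1], [-4, 7]].
Characteristic polynomial det(A - λI) = λ^2 - 10λ + 25 = 0.
Single eigenvalue λ = 5 with algebraic multiplicity 2.
Eigenvector v = (1,2); generalized eigenvector w with (A-λI)w=v is (-1,-1).
General solution: e^(5t)[K_1·v + K_2·(t·v + w)].

x_1(t) = K_1e^(5t) + K_2te^(5t) - K_2e^(5t), x_2(t) = 2K_1e^(5t) + 2K_2te^(5t) - K_2e^(5t)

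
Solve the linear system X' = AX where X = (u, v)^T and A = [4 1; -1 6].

Coefficient matrix A = [[4, 1], [-1, 6]].
Characteristic polynomial det(A - λI) = λ^2 - 10λ + 25 = 0.
Single eigenvalue λ = 5 with algebraic multiplicity 2.
Eigenvector v = (1,1); generalized eigenvector w with (A-λI)w=v is (-1,0).
General solution: e^(5t)[C_1·v + C_2·(t·v + w)].

u(t) = C_1e^(5t) + C_2te^(5t) - C_2e^(5t), v(t) = C_1e^(5t) + C_2te^(5t)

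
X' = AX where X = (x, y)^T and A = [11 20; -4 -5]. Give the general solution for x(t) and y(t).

Coefficient matrix A = [[11, 20], [-4, -5]].
Characteristic polynomial det(A - λI) = λ^2 - 6λ + 25 = 0.
Eigenvalues λ = 3 ± 4i (complex conjugate pair).
For λ=3+4i: an eigenvector is (2,-1) - i(-1,0) = (2 + i, -1).
A real fundamental pair from Re and Im of e^((3+4i)t)v: X_1 = e^(3t)(cos(4t)·(2,-1) + sin(4t)·(-1,0)), X_2 = e^(3t)(sin(4t)·(2,-1) - cos(4t)·(-1,0)).
General solution: K_1X_1 + K_2X_2.

x(t) = -K_1e^(3t)sin(4t) + 2K_1e^(3t)cos(4t) + 2K_2e^(3t)sin(4t) + K_2e^(3t)cos(4t), y(t) = -K_1e^(3t)cos(4t) - K_2e^(3t)sin(4t)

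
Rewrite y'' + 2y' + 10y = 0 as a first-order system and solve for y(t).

Let x_1 = y, x_2 = y'. Then x_1' = x_2 and x_2' = -10x_1 - 2x_2.
A = [[0,1],[-10,-2]]; det(A-λI) = λ^2 + 2λ + 10.
Eigenvalues λ = -1 ± 3i.

y(t) = C_1e^(-t)cos(3t) + C_2e^(-t)sin(3t)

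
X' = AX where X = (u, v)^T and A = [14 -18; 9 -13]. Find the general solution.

u(t) = 2c_1e^(5t) + c_2e^(-4t), v(t) = c_1e^(5t) + c_2e^(-4t)

Coefficient matrix A = [[14, -18], [9, -13]].
Characteristic polynomial det(A - λI) = λ^2 - λ - 20 = 0.
Eigenvalues λ = 5, -4.
For λ=5: (A-λI) row 1 is [9, -18], so an eigenvector is (2, 1).
For λ=-4: (A-λI) row 1 is [18, -18], so an eigenvector is (1, 1).
General solution: c_1e^(5t)(2,1) + c_2e^(-4t)(1,1).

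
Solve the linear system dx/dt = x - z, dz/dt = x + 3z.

x(t) = K_1e^(2t) + K_2te^(2t), z(t) = -K_1e^(2t) - K_2te^(2t) - K_2e^(2t)

Coefficient matrix A = [[1, -1], [1, 3]].
Characteristic polynomial det(A - λI) = λ^2 - 4λ + 4 = 0.
Single eigenvalue λ = 2 with algebraic multiplicity 2.
Eigenvector v = (1,-1); generalized eigenvector w with (A-λI)w=v is (0,-1).
General solution: e^(2t)[K_1·v + K_2·(t·v + w)].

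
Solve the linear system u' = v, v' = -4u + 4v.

Coefficient matrix A = [[0, 1], [-4, 4]].
Characteristic polynomial det(A - λI) = λ^2 - 4λ + 4 = 0.
Single eigenvalue λ = 2 with algebraic multiplicity 2.
Eigenvector v = (1,2); generalized eigenvector w with (A-λI)w=v is (0,1).
General solution: e^(2t)[C_1·v + C_2·(t·v + w)].

u(t) = C_1e^(2t) + C_2te^(2t), v(t) = 2C_1e^(2t) + 2C_2te^(2t) + C_2e^(2t)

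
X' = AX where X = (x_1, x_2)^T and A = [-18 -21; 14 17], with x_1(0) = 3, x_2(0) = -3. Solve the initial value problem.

Coefficient matrix A = [[-18, -21], [14, 17]].
Characteristic polynomial det(A - λI) = λ^2 + λ - 12 = 0.
Eigenvalues λ = -4, 3.
For λ=-4: (A-λI) row 1 is [-14, -21], so an eigenvector is (-3, 2).
For λ=3: (A-λI) row 1 is [-21, -21], so an eigenvector is (-1, 1).
General solution: C_1e^(-4t)(-3,2) + C_2e^(3t)(-1,1).
Applying x_1(0)=3, x_2(0)=-3 gives C_1=0, C_2=-3.

x_1(t) = 3e^(3t), x_2(t) = -3e^(3t)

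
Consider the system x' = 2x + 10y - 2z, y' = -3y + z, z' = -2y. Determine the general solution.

x(t) = c_1e^(2t) - 2c_2e^(-t) + 2c_3e^(-2t), y(t) = c_2e^(-t) - c_3e^(-2t), z(t) = 2c_2e^(-t) - c_3e^(-2t)

Coefficient matrix A = [[2, 10, -2], [0, -3, 1], [0, -2, 0]].
det(A - λI) = 0 gives eigenvalues λ = 2, -1, -2.
For λ=2: eigenvector (1,0,0).
For λ=-1: eigenvector (-2,1,2).
For λ=-2: eigenvector (2,-1,-1).
General solution: c_1e^(2t)(1,0,0) + c_2e^(-t)(-2,1,2) + c_3e^(-2t)(2,-1,-1).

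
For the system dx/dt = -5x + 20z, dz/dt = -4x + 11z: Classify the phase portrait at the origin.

A = [[-5,20],[-4,11]]; det(A-λI) = λ^2 - 6λ + 25.
λ = 3 ± 4i: positive real part.

unstable spiral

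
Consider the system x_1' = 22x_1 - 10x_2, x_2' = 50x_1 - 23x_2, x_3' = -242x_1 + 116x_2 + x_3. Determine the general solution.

x_1(t) = 2c_1e^(-3t) + c_2e^(2t), x_2(t) = 5c_1e^(-3t) + 2c_2e^(2t), x_3(t) = -24c_1e^(-3t) - 10c_2e^(2t) + c_3e^(t)

Coefficient matrix A = [[22, -10, 0], [50, -23, 0], [-242, 116, 1]].
det(A - λI) = 0 gives eigenvalues λ = -3, 2, 1.
For λ=-3: eigenvector (2,5,-24).
For λ=2: eigenvector (1,2,-10).
For λ=1: eigenvector (0,0,1).
General solution: c_1e^(-3t)(2,5,-24) + c_2e^(2t)(1,2,-10) + c_3e^(t)(0,0,1).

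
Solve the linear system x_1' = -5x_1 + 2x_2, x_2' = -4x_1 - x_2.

Coefficient matrix A = [[-5, 2], [-4, -1]].
Characteristic polynomial det(A - λI) = λ^2 + 6λ + 13 = 0.
Eigenvalues λ = -3 ± 2i (complex conjugate pair).
For λ=-3+2i: an eigenvector is (-1,-1) - i(0,1) = (-1, -1 - i).
A real fundamental pair from Re and Im of e^((-3+2i)t)v: X_1 = e^(-3t)(cos(2t)·(-1,-1) + sin(2t)·(0,1)), X_2 = e^(-3t)(sin(2t)·(-1,-1) - cos(2t)·(0,1)).
General solution: c_1X_1 + c_2X_2.

x_1(t) = -c_1e^(-3t)cos(2t) - c_2e^(-3t)sin(2t), x_2(t) = c_1e^(-3t)sin(2t) - c_1e^(-3t)cos(2t) - c_2e^(-3t)sin(2t) - c_2e^(-3t)cos(2t)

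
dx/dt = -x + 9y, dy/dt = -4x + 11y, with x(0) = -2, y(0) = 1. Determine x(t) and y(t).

x(t) = 21te^(5t) - 2e^(5t), y(t) = 14te^(5t) + e^(5t)

Coefficient matrix A = [[-1, 9], [-4, 11]].
Characteristic polynomial det(A - λI) = λ^2 - 10λ + 25 = 0.
Single eigenvalue λ = 5 with algebraic multiplicity 2.
Eigenvector v = (3,2); generalized eigenvector w with (A-λI)w=v is (-2,-1).
General solution: e^(5t)[c_1·v + c_2·(t·v + w)].
Applying x(0)=-2, y(0)=1 gives c_1=4, c_2=7.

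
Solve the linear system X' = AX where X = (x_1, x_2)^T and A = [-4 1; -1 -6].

x_1(t) = -C_1e^(-5t) - C_2te^(-5t) - 2C_2e^(-5t), x_2(t) = C_1e^(-5t) + C_2te^(-5t) + C_2e^(-5t)

Coefficient matrix A = [[-4, 1], [-1, -6]].
Characteristic polynomial det(A - λI) = λ^2 + 10λ + 25 = 0.
Single eigenvalue λ = -5 with algebraic multiplicity 2.
Eigenvector v = (-1,1); generalized eigenvector w with (A-λI)w=v is (-2,1).
General solution: e^(-5t)[C_1·v + C_2·(t·v + w)].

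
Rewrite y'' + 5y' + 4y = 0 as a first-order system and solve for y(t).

y(t) = C_1e^(-t) + C_2e^(-4t)

Let x_1 = y, x_2 = y'. Then x_1' = x_2 and x_2' = -4x_1 - 5x_2.
A = [[0,1],[-4,-5]]; det(A-λI) = λ^2 + 5λ + 4.
Eigenvalues λ = -1, -4 with eigenvectors (1,-1), (1,-4).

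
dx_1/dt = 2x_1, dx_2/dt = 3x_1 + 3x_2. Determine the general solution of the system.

Coefficient matrix A = [[2, 0], [3, 3]].
Characteristic polynomial det(A - λI) = λ^2 - 5λ + 6 = 0.
Eigenvalues λ = 2, 3.
For λ=2: (A-λI) row 2 is [3, 1], so an eigenvector is (1, -3).
For λ=3: (A-λI) row 1 is [-1, 0], so an eigenvector is (0, 1).
General solution: C_1e^(2t)(1,-3) + C_2e^(3t)(0,1).

x_1(t) = C_1e^(2t), x_2(t) = -3C_1e^(2t) + C_2e^(3t)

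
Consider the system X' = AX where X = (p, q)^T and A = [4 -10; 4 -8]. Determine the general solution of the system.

p(t) = 2C_1e^(-2t)sin(2t) - C_1e^(-2t)cos(2t) - C_2e^(-2t)sin(2t) - 2C_2e^(-2t)cos(2t), q(t) = C_1e^(-2t)sin(2t) - C_1e^(-2t)cos(2t) - C_2e^(-2t)sin(2t) - C_2e^(-2t)cos(2t)

Coefficient matrix A = [[4, -10], [4, -8]].
Characteristic polynomial det(A - λI) = λ^2 + 4λ + 8 = 0.
Eigenvalues λ = -2 ± 2i (complex conjugate pair).
For λ=-2+2i: an eigenvector is (-1,-1) - i(2,1) = (-1 - 2i, -1 - i).
A real fundamental pair from Re and Im of e^((-2+2i)t)v: X_1 = e^(-2t)(cos(2t)·(-1,-1) + sin(2t)·(2,1)), X_2 = e^(-2t)(sin(2t)·(-1,-1) - cos(2t)·(2,1)).
General solution: C_1X_1 + C_2X_2.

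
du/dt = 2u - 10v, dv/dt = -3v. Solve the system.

u(t) = -2K_1e^(-3t) + K_2e^(2t), v(t) = -K_1e^(-3t)

Coefficient matrix A = [[2, -10], [0, -3]].
Characteristic polynomial det(A - λI) = λ^2 + λ - 6 = 0.
Eigenvalues λ = -3, 2.
For λ=-3: (A-λI) row 1 is [5, -10], so an eigenvector is (-2, -1).
For λ=2: (A-λI) row 1 is [0, -10], so an eigenvector is (1, 0).
General solution: K_1e^(-3t)(-2,-1) + K_2e^(2t)(1,0).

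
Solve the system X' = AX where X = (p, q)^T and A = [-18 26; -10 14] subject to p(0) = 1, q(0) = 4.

Coefficient matrix A = [[-18, 26], [-10, 14]].
Characteristic polynomial det(A - λI) = λ^2 + 4λ + 8 = 0.
Eigenvalues λ = -2 ± 2i (complex conjugate pair).
For λ=-2+2i: an eigenvector is (-2,-1) - i(3,2) = (-2 - 3i, -1 - 2i).
A real fundamental pair from Re and Im of e^((-2+2i)t)v: X_1 = e^(-2t)(cos(2t)·(-2,-1) + sin(2t)·(3,2)), X_2 = e^(-2t)(sin(2t)·(-2,-1) - cos(2t)·(3,2)).
General solution: c_1X_1 + c_2X_2.
Applying p(0)=1, q(0)=4 gives c_1=10, c_2=-7.

p(t) = 44e^(-2t)sin(2t) + e^(-2t)cos(2t), q(t) = 27e^(-2t)sin(2t) + 4e^(-2t)cos(2t)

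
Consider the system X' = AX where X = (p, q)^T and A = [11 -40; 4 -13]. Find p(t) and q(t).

Coefficient matrix A = [[11, -40], [4, -13]].
Characteristic polynomial det(A - λI) = λ^2 + 2λ + 17 = 0.
Eigenvalues λ = -1 ± 4i (complex conjugate pair).
For λ=-1+4i: an eigenvector is (-1,0) - i(-3,-1) = (-1 + 3i, 0 + i).
A real fundamental pair from Re and Im of e^((-1+4i)t)v: X_1 = e^(-t)(cos(4t)·(-1,0) + sin(4t)·(-3,-1)), X_2 = e^(-t)(sin(4t)·(-1,0) - cos(4t)·(-3,-1)).
General solution: c_1X_1 + c_2X_2.

p(t) = -3c_1e^(-t)sin(4t) - c_1e^(-t)cos(4t) - c_2e^(-t)sin(4t) + 3c_2e^(-t)cos(4t), q(t) = -c_1e^(-t)sin(4t) + c_2e^(-t)cos(4t)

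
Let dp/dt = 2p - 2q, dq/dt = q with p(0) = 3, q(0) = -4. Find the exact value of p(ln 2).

A = [[2,-2],[0,1]]; eigenvalues λ = 2, 1.
Eigenvectors: (-1,0) for λ=2, (2,1) for λ=1.
From the initial condition, c_1 = -11, c_2 = -4.
p(ln 2) = (-11)(2^2)(-1) + (-4)(2^1)(2) = 28.

28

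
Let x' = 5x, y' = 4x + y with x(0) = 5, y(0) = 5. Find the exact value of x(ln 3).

1215

A = [[5,0],[4,1]]; eigenvalues λ = 1, 5.
Eigenvectors: (0,1) for λ=1, (-1,-1) for λ=5.
From the initial condition, c_1 = 0, c_2 = -5.
x(ln 3) = (0)(3^1)(0) + (-5)(3^5)(-1) = 1215.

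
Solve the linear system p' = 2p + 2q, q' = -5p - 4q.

p(t) = -K_1e^(-t)sin(t) - K_1e^(-t)cos(t) - K_2e^(-t)sin(t) + K_2e^(-t)cos(t), q(t) = 2K_1e^(-t)sin(t) + K_1e^(-t)cos(t) + K_2e^(-t)sin(t) - 2K_2e^(-t)cos(t)

Coefficient matrix A = [[2, 2], [-5, -4]].
Characteristic polynomial det(A - λI) = λ^2 + 2λ + 2 = 0.
Eigenvalues λ = -1 ± i (complex conjugate pair).
For λ=-1+i: an eigenvector is (-1,1) - i(-1,2) = (-1 + i, 1 - 2i).
A real fundamental pair from Re and Im of e^((-1+i)t)v: X_1 = e^(-t)(cos(t)·(-1,1) + sin(t)·(-1,2)), X_2 = e^(-t)(sin(t)·(-1,1) - cos(t)·(-1,2)).
General solution: K_1X_1 + K_2X_2.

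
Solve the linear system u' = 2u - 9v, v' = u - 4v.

u(t) = -3C_1e^(-t) - 3C_2te^(-t) + 2C_2e^(-t), v(t) = -C_1e^(-t) - C_2te^(-t) + C_2e^(-t)

Coefficient matrix A = [[2, -9], [1, -4]].
Characteristic polynomial det(A - λI) = λ^2 + 2λ + 1 = 0.
Single eigenvalue λ = -1 with algebraic multiplicity 2.
Eigenvector v = (-3,-1); generalized eigenvector w with (A-λI)w=v is (2,1).
General solution: e^(-t)[C_1·v + C_2·(t·v + w)].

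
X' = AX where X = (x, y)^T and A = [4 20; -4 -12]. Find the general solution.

x(t) = c_1e^(-4t)sin(4t) - 2c_1e^(-4t)cos(4t) - 2c_2e^(-4t)sin(4t) - c_2e^(-4t)cos(4t), y(t) = c_1e^(-4t)cos(4t) + c_2e^(-4t)sin(4t)

Coefficient matrix A = [[4, 20], [-4, -12]].
Characteristic polynomial det(A - λI) = λ^2 + 8λ + 32 = 0.
Eigenvalues λ = -4 ± 4i (complex conjugate pair).
For λ=-4+4i: an eigenvector is (-2,1) - i(1,0) = (-2 - i, 1).
A real fundamental pair from Re and Im of e^((-4+4i)t)v: X_1 = e^(-4t)(cos(4t)·(-2,1) + sin(4t)·(1,0)), X_2 = e^(-4t)(sin(4t)·(-2,1) - cos(4t)·(1,0)).
General solution: c_1X_1 + c_2X_2.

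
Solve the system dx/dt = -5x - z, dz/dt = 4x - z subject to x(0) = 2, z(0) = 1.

Coefficient matrix A = [[-5, -1], [4, -1]].
Characteristic polynomial det(A - λI) = λ^2 + 6λ + 9 = 0.
Single eigenvalue λ = -3 with algebraic multiplicity 2.
Eigenvector v = (-1,2); generalized eigenvector w with (A-λI)w=v is (1,-1).
General solution: e^(-3t)[C_1·v + C_2·(t·v + w)].
Applying x(0)=2, z(0)=1 gives C_1=3, C_2=5.

x(t) = -5te^(-3t) + 2e^(-3t), z(t) = 10te^(-3t) + e^(-3t)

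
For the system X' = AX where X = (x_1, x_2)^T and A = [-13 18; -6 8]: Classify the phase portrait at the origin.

A = [[-13,18],[-6,8]]; det(A-λI) = λ^2 + 5λ + 4.
λ = -4, -1: both negative.

stable node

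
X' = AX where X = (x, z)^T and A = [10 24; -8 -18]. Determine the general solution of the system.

x(t) = 2C_1e^(-2t) + 3C_2e^(-6t), z(t) = -C_1e^(-2t) - 2C_2e^(-6t)

Coefficient matrix A = [[10, 24], [-8, -18]].
Characteristic polynomial det(A - λI) = λ^2 + 8λ + 12 = 0.
Eigenvalues λ = -2, -6.
For λ=-2: (A-λI) row 1 is [12, 24], so an eigenvector is (2, -1).
For λ=-6: (A-λI) row 1 is [16, 24], so an eigenvector is (3, -2).
General solution: C_1e^(-2t)(2,-1) + C_2e^(-6t)(3,-2).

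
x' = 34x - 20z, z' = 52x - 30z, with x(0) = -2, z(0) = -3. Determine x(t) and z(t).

x(t) = -e^(2t)sin(4t) - 2e^(2t)cos(4t), z(t) = -2e^(2t)sin(4t) - 3e^(2t)cos(4t)

Coefficient matrix A = [[34, -20], [52, -30]].
Characteristic polynomial det(A - λI) = λ^2 - 4λ + 20 = 0.
Eigenvalues λ = 2 ± 4i (complex conjugate pair).
For λ=2+4i: an eigenvector is (1,2) - i(-2,-3) = (1 + 2i, 2 + 3i).
A real fundamental pair from Re and Im of e^((2+4i)t)v: X_1 = e^(2t)(cos(4t)·(1,2) + sin(4t)·(-2,-3)), X_2 = e^(2t)(sin(4t)·(1,2) - cos(4t)·(-2,-3)).
General solution: K_1X_1 + K_2X_2.
Applying x(0)=-2, z(0)=-3 gives K_1=0, K_2=-1.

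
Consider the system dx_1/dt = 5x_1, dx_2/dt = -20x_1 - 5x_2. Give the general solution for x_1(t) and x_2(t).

x_1(t) = K_1e^(5t), x_2(t) = -2K_1e^(5t) - K_2e^(-5t)

Coefficient matrix A = [[5, 0], [-20, -5]].
Characteristic polynomial det(A - λI) = λ^2 - 25 = 0.
Eigenvalues λ = 5, -5.
For λ=5: (A-λI) row 2 is [-20, -10], so an eigenvector is (1, -2).
For λ=-5: (A-λI) row 1 is [10, 0], so an eigenvector is (0, -1).
General solution: K_1e^(5t)(1,-2) + K_2e^(-5t)(0,-1).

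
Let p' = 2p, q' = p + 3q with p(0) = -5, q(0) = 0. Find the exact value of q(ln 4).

A = [[2,0],[1,3]]; eigenvalues λ = 3, 2.
Eigenvectors: (0,1) for λ=3, (-1,1) for λ=2.
From the initial condition, c_1 = -5, c_2 = 5.
q(ln 4) = (-5)(4^3)(1) + (5)(4^2)(1) = -240.

-240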